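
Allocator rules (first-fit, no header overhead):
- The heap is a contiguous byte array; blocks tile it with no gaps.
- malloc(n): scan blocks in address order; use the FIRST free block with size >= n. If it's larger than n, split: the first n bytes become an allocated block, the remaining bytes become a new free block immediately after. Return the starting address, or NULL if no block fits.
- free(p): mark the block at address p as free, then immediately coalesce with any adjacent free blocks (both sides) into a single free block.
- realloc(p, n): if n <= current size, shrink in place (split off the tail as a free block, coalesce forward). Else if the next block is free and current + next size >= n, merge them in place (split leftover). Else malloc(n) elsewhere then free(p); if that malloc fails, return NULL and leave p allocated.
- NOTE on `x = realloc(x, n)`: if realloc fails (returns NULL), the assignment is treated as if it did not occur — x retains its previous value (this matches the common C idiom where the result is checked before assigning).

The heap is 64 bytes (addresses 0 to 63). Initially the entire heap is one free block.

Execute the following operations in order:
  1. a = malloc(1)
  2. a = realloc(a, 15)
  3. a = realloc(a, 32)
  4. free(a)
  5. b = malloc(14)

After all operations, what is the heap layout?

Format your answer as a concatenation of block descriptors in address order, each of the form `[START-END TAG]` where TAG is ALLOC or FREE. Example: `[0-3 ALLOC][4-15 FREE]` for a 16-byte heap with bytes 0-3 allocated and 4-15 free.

Answer: [0-13 ALLOC][14-63 FREE]

Derivation:
Op 1: a = malloc(1) -> a = 0; heap: [0-0 ALLOC][1-63 FREE]
Op 2: a = realloc(a, 15) -> a = 0; heap: [0-14 ALLOC][15-63 FREE]
Op 3: a = realloc(a, 32) -> a = 0; heap: [0-31 ALLOC][32-63 FREE]
Op 4: free(a) -> (freed a); heap: [0-63 FREE]
Op 5: b = malloc(14) -> b = 0; heap: [0-13 ALLOC][14-63 FREE]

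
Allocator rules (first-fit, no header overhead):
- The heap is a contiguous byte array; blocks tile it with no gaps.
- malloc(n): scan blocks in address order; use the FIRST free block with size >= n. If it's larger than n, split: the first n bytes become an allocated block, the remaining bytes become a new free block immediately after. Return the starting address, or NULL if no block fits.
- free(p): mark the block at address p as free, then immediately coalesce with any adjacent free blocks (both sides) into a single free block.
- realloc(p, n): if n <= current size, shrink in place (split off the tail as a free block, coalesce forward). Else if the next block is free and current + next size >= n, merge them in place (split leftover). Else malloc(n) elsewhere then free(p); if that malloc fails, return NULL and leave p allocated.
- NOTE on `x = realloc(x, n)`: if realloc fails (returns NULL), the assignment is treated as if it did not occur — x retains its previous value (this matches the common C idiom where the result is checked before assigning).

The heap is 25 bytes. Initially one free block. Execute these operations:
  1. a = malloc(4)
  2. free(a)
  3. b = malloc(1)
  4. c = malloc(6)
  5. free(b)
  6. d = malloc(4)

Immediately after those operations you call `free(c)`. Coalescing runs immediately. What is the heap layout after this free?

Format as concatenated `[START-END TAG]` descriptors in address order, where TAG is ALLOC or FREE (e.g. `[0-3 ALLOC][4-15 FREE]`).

Op 1: a = malloc(4) -> a = 0; heap: [0-3 ALLOC][4-24 FREE]
Op 2: free(a) -> (freed a); heap: [0-24 FREE]
Op 3: b = malloc(1) -> b = 0; heap: [0-0 ALLOC][1-24 FREE]
Op 4: c = malloc(6) -> c = 1; heap: [0-0 ALLOC][1-6 ALLOC][7-24 FREE]
Op 5: free(b) -> (freed b); heap: [0-0 FREE][1-6 ALLOC][7-24 FREE]
Op 6: d = malloc(4) -> d = 7; heap: [0-0 FREE][1-6 ALLOC][7-10 ALLOC][11-24 FREE]
free(c): c = 1 -> block [1-6 ALLOC]; mark free, coalesce with adjacent free neighbors -> [0-6 FREE][7-10 ALLOC][11-24 FREE]

Answer: [0-6 FREE][7-10 ALLOC][11-24 FREE]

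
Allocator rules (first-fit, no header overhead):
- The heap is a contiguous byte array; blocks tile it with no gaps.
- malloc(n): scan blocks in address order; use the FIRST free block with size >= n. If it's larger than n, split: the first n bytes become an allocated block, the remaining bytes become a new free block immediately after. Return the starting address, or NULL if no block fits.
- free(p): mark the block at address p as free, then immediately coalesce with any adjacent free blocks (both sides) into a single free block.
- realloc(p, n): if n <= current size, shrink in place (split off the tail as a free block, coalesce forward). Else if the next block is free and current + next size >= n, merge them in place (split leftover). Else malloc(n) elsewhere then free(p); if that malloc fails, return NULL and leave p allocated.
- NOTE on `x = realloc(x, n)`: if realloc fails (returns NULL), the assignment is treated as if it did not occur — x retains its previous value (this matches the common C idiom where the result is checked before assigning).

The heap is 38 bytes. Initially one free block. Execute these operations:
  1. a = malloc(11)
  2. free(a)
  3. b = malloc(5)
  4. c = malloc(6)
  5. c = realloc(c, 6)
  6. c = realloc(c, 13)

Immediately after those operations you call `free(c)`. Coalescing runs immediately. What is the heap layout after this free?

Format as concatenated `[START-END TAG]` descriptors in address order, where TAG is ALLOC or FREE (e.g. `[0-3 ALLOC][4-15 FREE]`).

Answer: [0-4 ALLOC][5-37 FREE]

Derivation:
Op 1: a = malloc(11) -> a = 0; heap: [0-10 ALLOC][11-37 FREE]
Op 2: free(a) -> (freed a); heap: [0-37 FREE]
Op 3: b = malloc(5) -> b = 0; heap: [0-4 ALLOC][5-37 FREE]
Op 4: c = malloc(6) -> c = 5; heap: [0-4 ALLOC][5-10 ALLOC][11-37 FREE]
Op 5: c = realloc(c, 6) -> c = 5; heap: [0-4 ALLOC][5-10 ALLOC][11-37 FREE]
Op 6: c = realloc(c, 13) -> c = 5; heap: [0-4 ALLOC][5-17 ALLOC][18-37 FREE]
free(c): c = 5 -> block [5-17 ALLOC]; mark free, coalesce with adjacent free neighbors -> [0-4 ALLOC][5-37 FREE]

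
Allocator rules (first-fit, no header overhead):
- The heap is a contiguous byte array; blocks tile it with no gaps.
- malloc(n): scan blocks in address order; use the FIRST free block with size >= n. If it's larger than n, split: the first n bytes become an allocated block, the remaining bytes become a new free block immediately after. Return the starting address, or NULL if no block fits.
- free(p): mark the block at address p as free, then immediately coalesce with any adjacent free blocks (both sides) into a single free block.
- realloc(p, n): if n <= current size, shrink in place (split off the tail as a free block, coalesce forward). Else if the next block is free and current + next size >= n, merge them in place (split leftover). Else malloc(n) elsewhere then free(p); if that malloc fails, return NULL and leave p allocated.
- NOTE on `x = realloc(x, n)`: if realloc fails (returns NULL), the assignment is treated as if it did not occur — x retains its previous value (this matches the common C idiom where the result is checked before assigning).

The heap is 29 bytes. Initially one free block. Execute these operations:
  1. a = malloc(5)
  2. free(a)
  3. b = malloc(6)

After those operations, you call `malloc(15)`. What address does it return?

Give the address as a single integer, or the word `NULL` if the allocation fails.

Answer: 6

Derivation:
Op 1: a = malloc(5) -> a = 0; heap: [0-4 ALLOC][5-28 FREE]
Op 2: free(a) -> (freed a); heap: [0-28 FREE]
Op 3: b = malloc(6) -> b = 0; heap: [0-5 ALLOC][6-28 FREE]
malloc(15): first-fit scan over [0-5 ALLOC][6-28 FREE] -> 6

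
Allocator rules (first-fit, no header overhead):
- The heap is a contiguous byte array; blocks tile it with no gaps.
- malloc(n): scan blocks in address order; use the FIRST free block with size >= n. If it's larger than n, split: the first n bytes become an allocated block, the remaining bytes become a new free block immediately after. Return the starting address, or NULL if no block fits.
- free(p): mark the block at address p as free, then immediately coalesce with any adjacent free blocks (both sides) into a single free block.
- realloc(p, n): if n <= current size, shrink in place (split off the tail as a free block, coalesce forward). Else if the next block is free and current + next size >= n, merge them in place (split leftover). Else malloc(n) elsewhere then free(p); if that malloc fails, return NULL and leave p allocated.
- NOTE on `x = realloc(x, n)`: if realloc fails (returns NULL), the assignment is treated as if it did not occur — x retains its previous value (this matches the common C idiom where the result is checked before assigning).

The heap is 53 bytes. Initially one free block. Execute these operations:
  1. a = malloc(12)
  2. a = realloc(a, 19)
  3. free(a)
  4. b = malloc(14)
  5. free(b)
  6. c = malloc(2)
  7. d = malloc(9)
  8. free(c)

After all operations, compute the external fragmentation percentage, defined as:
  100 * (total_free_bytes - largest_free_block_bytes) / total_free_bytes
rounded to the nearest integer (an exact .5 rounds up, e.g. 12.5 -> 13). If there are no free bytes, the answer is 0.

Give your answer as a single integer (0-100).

Op 1: a = malloc(12) -> a = 0; heap: [0-11 ALLOC][12-52 FREE]
Op 2: a = realloc(a, 19) -> a = 0; heap: [0-18 ALLOC][19-52 FREE]
Op 3: free(a) -> (freed a); heap: [0-52 FREE]
Op 4: b = malloc(14) -> b = 0; heap: [0-13 ALLOC][14-52 FREE]
Op 5: free(b) -> (freed b); heap: [0-52 FREE]
Op 6: c = malloc(2) -> c = 0; heap: [0-1 ALLOC][2-52 FREE]
Op 7: d = malloc(9) -> d = 2; heap: [0-1 ALLOC][2-10 ALLOC][11-52 FREE]
Op 8: free(c) -> (freed c); heap: [0-1 FREE][2-10 ALLOC][11-52 FREE]
Free blocks: [2 42] total_free=44 largest=42 -> 100*(44-42)/44 = 200/44 ≈ 4.545 -> rounds to 5

Answer: 5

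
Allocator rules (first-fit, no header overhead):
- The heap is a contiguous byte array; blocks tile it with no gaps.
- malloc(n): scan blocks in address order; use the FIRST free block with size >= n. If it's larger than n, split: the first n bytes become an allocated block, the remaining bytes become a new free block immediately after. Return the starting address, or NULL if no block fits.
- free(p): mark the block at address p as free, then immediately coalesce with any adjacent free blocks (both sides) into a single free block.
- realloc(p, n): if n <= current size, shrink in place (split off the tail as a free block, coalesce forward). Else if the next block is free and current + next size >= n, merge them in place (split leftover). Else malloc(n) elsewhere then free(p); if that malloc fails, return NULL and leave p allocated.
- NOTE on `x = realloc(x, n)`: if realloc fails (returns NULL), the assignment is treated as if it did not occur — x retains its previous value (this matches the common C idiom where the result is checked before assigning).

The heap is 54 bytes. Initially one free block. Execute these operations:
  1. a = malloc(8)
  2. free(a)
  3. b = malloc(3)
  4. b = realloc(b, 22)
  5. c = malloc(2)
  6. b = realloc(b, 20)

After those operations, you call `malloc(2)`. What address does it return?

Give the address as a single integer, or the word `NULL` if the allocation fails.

Op 1: a = malloc(8) -> a = 0; heap: [0-7 ALLOC][8-53 FREE]
Op 2: free(a) -> (freed a); heap: [0-53 FREE]
Op 3: b = malloc(3) -> b = 0; heap: [0-2 ALLOC][3-53 FREE]
Op 4: b = realloc(b, 22) -> b = 0; heap: [0-21 ALLOC][22-53 FREE]
Op 5: c = malloc(2) -> c = 22; heap: [0-21 ALLOC][22-23 ALLOC][24-53 FREE]
Op 6: b = realloc(b, 20) -> b = 0; heap: [0-19 ALLOC][20-21 FREE][22-23 ALLOC][24-53 FREE]
malloc(2): first-fit scan over [0-19 ALLOC][20-21 FREE][22-23 ALLOC][24-53 FREE] -> 20

Answer: 20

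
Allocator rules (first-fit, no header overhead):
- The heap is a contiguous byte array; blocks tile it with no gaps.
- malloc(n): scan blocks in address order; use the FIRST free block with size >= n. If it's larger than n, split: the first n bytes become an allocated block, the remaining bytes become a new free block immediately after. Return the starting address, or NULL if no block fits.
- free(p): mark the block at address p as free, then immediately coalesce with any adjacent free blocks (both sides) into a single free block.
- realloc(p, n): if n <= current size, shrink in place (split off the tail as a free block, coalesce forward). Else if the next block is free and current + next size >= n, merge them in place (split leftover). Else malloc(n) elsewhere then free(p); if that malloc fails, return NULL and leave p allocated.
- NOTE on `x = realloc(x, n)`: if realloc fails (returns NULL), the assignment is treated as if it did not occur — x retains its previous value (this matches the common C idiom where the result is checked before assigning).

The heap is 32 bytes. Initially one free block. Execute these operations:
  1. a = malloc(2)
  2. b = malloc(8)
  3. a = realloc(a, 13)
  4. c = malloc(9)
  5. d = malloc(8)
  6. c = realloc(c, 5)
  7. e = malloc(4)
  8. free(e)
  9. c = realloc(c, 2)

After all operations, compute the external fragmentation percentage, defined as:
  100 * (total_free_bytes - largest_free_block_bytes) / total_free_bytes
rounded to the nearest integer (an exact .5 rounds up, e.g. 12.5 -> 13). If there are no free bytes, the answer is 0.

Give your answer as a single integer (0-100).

Op 1: a = malloc(2) -> a = 0; heap: [0-1 ALLOC][2-31 FREE]
Op 2: b = malloc(8) -> b = 2; heap: [0-1 ALLOC][2-9 ALLOC][10-31 FREE]
Op 3: a = realloc(a, 13) -> a = 10; heap: [0-1 FREE][2-9 ALLOC][10-22 ALLOC][23-31 FREE]
Op 4: c = malloc(9) -> c = 23; heap: [0-1 FREE][2-9 ALLOC][10-22 ALLOC][23-31 ALLOC]
Op 5: d = malloc(8) -> d = NULL; heap: [0-1 FREE][2-9 ALLOC][10-22 ALLOC][23-31 ALLOC]
Op 6: c = realloc(c, 5) -> c = 23; heap: [0-1 FREE][2-9 ALLOC][10-22 ALLOC][23-27 ALLOC][28-31 FREE]
Op 7: e = malloc(4) -> e = 28; heap: [0-1 FREE][2-9 ALLOC][10-22 ALLOC][23-27 ALLOC][28-31 ALLOC]
Op 8: free(e) -> (freed e); heap: [0-1 FREE][2-9 ALLOC][10-22 ALLOC][23-27 ALLOC][28-31 FREE]
Op 9: c = realloc(c, 2) -> c = 23; heap: [0-1 FREE][2-9 ALLOC][10-22 ALLOC][23-24 ALLOC][25-31 FREE]
Free blocks: [2 7] total_free=9 largest=7 -> 100*(9-7)/9 = 200/9 ≈ 22.222 -> rounds to 22

Answer: 22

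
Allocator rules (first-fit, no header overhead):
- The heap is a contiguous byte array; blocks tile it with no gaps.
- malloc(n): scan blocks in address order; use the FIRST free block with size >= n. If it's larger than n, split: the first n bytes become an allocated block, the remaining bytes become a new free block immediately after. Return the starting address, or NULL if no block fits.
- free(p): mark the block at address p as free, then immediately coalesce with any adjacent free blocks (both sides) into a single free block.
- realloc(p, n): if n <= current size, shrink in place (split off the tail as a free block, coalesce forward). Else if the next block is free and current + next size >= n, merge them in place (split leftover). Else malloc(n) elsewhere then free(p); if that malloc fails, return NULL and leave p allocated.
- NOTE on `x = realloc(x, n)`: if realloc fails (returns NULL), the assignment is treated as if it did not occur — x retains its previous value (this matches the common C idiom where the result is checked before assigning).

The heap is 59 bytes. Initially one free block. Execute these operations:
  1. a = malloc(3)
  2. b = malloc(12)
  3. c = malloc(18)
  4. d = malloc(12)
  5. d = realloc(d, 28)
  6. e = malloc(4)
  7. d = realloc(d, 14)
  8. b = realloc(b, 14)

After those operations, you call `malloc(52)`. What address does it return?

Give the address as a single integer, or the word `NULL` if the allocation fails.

Op 1: a = malloc(3) -> a = 0; heap: [0-2 ALLOC][3-58 FREE]
Op 2: b = malloc(12) -> b = 3; heap: [0-2 ALLOC][3-14 ALLOC][15-58 FREE]
Op 3: c = malloc(18) -> c = 15; heap: [0-2 ALLOC][3-14 ALLOC][15-32 ALLOC][33-58 FREE]
Op 4: d = malloc(12) -> d = 33; heap: [0-2 ALLOC][3-14 ALLOC][15-32 ALLOC][33-44 ALLOC][45-58 FREE]
Op 5: d = realloc(d, 28) -> NULL (d unchanged); heap: [0-2 ALLOC][3-14 ALLOC][15-32 ALLOC][33-44 ALLOC][45-58 FREE]
Op 6: e = malloc(4) -> e = 45; heap: [0-2 ALLOC][3-14 ALLOC][15-32 ALLOC][33-44 ALLOC][45-48 ALLOC][49-58 FREE]
Op 7: d = realloc(d, 14) -> NULL (d unchanged); heap: [0-2 ALLOC][3-14 ALLOC][15-32 ALLOC][33-44 ALLOC][45-48 ALLOC][49-58 FREE]
Op 8: b = realloc(b, 14) -> NULL (b unchanged); heap: [0-2 ALLOC][3-14 ALLOC][15-32 ALLOC][33-44 ALLOC][45-48 ALLOC][49-58 FREE]
malloc(52): first-fit scan over [0-2 ALLOC][3-14 ALLOC][15-32 ALLOC][33-44 ALLOC][45-48 ALLOC][49-58 FREE] -> NULL

Answer: NULL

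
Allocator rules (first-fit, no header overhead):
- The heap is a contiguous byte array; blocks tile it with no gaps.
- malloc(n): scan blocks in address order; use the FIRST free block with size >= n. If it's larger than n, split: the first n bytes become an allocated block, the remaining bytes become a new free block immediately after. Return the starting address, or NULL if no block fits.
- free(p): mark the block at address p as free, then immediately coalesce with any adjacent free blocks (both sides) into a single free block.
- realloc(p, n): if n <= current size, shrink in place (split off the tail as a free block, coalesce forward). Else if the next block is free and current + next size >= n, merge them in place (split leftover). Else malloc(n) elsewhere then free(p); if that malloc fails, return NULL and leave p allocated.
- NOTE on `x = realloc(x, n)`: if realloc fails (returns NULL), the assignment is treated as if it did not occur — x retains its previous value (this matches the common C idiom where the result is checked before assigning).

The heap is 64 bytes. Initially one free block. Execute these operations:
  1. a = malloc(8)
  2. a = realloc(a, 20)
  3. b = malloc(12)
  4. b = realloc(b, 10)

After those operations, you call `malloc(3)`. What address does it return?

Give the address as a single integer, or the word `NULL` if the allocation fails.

Op 1: a = malloc(8) -> a = 0; heap: [0-7 ALLOC][8-63 FREE]
Op 2: a = realloc(a, 20) -> a = 0; heap: [0-19 ALLOC][20-63 FREE]
Op 3: b = malloc(12) -> b = 20; heap: [0-19 ALLOC][20-31 ALLOC][32-63 FREE]
Op 4: b = realloc(b, 10) -> b = 20; heap: [0-19 ALLOC][20-29 ALLOC][30-63 FREE]
malloc(3): first-fit scan over [0-19 ALLOC][20-29 ALLOC][30-63 FREE] -> 30

Answer: 30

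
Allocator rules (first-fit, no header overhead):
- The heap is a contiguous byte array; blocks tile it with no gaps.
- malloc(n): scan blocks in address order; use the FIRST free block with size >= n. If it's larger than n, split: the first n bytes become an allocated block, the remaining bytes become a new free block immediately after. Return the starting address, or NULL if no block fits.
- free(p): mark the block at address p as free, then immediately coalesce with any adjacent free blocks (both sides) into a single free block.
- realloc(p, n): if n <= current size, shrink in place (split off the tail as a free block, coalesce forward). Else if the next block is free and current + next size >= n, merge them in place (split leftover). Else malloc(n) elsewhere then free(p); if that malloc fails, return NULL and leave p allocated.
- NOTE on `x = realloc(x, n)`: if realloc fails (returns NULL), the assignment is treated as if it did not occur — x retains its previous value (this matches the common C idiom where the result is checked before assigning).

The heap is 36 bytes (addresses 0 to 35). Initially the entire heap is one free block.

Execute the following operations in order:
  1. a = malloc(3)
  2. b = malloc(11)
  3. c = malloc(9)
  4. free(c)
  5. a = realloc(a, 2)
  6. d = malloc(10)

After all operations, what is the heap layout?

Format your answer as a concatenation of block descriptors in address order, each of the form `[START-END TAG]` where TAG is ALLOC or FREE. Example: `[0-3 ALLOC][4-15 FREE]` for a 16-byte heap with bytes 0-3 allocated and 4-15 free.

Op 1: a = malloc(3) -> a = 0; heap: [0-2 ALLOC][3-35 FREE]
Op 2: b = malloc(11) -> b = 3; heap: [0-2 ALLOC][3-13 ALLOC][14-35 FREE]
Op 3: c = malloc(9) -> c = 14; heap: [0-2 ALLOC][3-13 ALLOC][14-22 ALLOC][23-35 FREE]
Op 4: free(c) -> (freed c); heap: [0-2 ALLOC][3-13 ALLOC][14-35 FREE]
Op 5: a = realloc(a, 2) -> a = 0; heap: [0-1 ALLOC][2-2 FREE][3-13 ALLOC][14-35 FREE]
Op 6: d = malloc(10) -> d = 14; heap: [0-1 ALLOC][2-2 FREE][3-13 ALLOC][14-23 ALLOC][24-35 FREE]

Answer: [0-1 ALLOC][2-2 FREE][3-13 ALLOC][14-23 ALLOC][24-35 FREE]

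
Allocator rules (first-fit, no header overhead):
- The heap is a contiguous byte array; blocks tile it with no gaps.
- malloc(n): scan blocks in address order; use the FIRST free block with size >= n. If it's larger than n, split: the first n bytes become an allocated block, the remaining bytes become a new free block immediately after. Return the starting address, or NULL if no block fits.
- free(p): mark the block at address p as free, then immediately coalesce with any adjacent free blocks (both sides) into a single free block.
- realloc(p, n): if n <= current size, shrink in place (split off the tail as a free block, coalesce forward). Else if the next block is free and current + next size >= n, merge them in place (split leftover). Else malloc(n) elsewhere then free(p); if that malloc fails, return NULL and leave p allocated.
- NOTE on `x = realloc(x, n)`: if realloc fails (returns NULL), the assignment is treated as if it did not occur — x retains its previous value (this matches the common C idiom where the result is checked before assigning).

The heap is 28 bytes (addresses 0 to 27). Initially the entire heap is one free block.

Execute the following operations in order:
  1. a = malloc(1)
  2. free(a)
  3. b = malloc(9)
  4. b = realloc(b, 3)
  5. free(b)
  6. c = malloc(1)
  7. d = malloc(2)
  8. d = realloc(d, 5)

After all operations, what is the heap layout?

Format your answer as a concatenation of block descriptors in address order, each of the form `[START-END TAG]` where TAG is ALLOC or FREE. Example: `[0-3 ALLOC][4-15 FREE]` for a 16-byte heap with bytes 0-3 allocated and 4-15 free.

Answer: [0-0 ALLOC][1-5 ALLOC][6-27 FREE]

Derivation:
Op 1: a = malloc(1) -> a = 0; heap: [0-0 ALLOC][1-27 FREE]
Op 2: free(a) -> (freed a); heap: [0-27 FREE]
Op 3: b = malloc(9) -> b = 0; heap: [0-8 ALLOC][9-27 FREE]
Op 4: b = realloc(b, 3) -> b = 0; heap: [0-2 ALLOC][3-27 FREE]
Op 5: free(b) -> (freed b); heap: [0-27 FREE]
Op 6: c = malloc(1) -> c = 0; heap: [0-0 ALLOC][1-27 FREE]
Op 7: d = malloc(2) -> d = 1; heap: [0-0 ALLOC][1-2 ALLOC][3-27 FREE]
Op 8: d = realloc(d, 5) -> d = 1; heap: [0-0 ALLOC][1-5 ALLOC][6-27 FREE]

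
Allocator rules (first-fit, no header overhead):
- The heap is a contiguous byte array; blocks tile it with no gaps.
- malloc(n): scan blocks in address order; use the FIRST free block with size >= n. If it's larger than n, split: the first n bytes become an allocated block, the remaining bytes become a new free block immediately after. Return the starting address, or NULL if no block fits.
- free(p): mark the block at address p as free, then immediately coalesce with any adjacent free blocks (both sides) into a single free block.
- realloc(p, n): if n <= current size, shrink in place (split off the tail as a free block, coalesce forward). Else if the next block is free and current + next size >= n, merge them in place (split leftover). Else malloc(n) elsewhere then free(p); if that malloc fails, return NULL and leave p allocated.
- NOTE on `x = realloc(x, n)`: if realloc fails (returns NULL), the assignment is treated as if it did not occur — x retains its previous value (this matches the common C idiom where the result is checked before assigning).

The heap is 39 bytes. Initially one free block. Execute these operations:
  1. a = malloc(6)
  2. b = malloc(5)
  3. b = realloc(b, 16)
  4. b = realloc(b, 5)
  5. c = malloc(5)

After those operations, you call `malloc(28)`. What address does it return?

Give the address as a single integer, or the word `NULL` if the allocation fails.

Answer: NULL

Derivation:
Op 1: a = malloc(6) -> a = 0; heap: [0-5 ALLOC][6-38 FREE]
Op 2: b = malloc(5) -> b = 6; heap: [0-5 ALLOC][6-10 ALLOC][11-38 FREE]
Op 3: b = realloc(b, 16) -> b = 6; heap: [0-5 ALLOC][6-21 ALLOC][22-38 FREE]
Op 4: b = realloc(b, 5) -> b = 6; heap: [0-5 ALLOC][6-10 ALLOC][11-38 FREE]
Op 5: c = malloc(5) -> c = 11; heap: [0-5 ALLOC][6-10 ALLOC][11-15 ALLOC][16-38 FREE]
malloc(28): first-fit scan over [0-5 ALLOC][6-10 ALLOC][11-15 ALLOC][16-38 FREE] -> NULL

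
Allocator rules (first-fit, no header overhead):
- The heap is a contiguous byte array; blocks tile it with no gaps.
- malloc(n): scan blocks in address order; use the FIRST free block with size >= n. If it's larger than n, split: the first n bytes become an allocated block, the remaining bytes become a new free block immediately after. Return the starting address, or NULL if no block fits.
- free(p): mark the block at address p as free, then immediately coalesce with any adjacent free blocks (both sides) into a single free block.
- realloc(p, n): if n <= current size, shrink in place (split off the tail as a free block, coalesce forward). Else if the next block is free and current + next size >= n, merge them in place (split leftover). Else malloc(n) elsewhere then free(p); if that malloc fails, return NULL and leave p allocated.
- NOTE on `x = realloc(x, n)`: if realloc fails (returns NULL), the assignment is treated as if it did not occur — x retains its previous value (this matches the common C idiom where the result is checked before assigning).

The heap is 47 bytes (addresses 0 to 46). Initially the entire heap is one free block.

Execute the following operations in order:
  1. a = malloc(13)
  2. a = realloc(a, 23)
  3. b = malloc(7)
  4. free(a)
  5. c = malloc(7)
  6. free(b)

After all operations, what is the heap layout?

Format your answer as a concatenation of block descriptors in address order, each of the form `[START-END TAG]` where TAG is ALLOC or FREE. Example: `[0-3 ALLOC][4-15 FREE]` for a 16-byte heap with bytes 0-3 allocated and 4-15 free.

Op 1: a = malloc(13) -> a = 0; heap: [0-12 ALLOC][13-46 FREE]
Op 2: a = realloc(a, 23) -> a = 0; heap: [0-22 ALLOC][23-46 FREE]
Op 3: b = malloc(7) -> b = 23; heap: [0-22 ALLOC][23-29 ALLOC][30-46 FREE]
Op 4: free(a) -> (freed a); heap: [0-22 FREE][23-29 ALLOC][30-46 FREE]
Op 5: c = malloc(7) -> c = 0; heap: [0-6 ALLOC][7-22 FREE][23-29 ALLOC][30-46 FREE]
Op 6: free(b) -> (freed b); heap: [0-6 ALLOC][7-46 FREE]

Answer: [0-6 ALLOC][7-46 FREE]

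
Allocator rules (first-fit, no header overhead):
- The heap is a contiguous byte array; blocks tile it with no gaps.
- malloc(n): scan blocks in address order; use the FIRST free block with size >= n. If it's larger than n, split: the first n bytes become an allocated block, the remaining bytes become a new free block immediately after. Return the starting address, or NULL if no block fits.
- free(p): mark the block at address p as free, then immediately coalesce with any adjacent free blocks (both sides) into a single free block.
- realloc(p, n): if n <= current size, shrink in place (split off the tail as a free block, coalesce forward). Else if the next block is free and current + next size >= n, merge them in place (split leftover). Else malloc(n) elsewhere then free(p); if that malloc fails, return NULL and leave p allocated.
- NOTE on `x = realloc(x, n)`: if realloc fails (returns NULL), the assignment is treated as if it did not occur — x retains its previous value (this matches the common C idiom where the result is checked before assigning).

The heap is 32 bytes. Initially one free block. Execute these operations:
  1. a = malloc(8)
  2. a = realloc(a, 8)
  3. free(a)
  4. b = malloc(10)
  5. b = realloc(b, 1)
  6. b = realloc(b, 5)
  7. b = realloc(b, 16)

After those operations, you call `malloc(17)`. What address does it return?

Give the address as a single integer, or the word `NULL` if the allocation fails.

Op 1: a = malloc(8) -> a = 0; heap: [0-7 ALLOC][8-31 FREE]
Op 2: a = realloc(a, 8) -> a = 0; heap: [0-7 ALLOC][8-31 FREE]
Op 3: free(a) -> (freed a); heap: [0-31 FREE]
Op 4: b = malloc(10) -> b = 0; heap: [0-9 ALLOC][10-31 FREE]
Op 5: b = realloc(b, 1) -> b = 0; heap: [0-0 ALLOC][1-31 FREE]
Op 6: b = realloc(b, 5) -> b = 0; heap: [0-4 ALLOC][5-31 FREE]
Op 7: b = realloc(b, 16) -> b = 0; heap: [0-15 ALLOC][16-31 FREE]
malloc(17): first-fit scan over [0-15 ALLOC][16-31 FREE] -> NULL

Answer: NULL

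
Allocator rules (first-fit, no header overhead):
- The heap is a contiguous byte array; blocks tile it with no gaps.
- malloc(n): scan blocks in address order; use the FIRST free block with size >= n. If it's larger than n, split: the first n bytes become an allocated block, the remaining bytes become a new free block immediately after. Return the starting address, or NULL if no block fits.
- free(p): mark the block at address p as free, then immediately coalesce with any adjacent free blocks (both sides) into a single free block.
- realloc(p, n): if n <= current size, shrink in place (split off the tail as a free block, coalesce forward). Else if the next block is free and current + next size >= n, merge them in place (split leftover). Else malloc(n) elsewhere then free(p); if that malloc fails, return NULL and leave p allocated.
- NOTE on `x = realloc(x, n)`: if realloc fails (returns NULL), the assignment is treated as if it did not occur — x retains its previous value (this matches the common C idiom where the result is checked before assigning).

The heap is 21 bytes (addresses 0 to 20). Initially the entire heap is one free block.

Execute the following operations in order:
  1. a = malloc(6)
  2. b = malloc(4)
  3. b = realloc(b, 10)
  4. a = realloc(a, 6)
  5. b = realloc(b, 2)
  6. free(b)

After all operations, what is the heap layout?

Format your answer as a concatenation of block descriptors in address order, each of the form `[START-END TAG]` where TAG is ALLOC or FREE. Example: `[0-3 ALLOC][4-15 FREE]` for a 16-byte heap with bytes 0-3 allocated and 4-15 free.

Answer: [0-5 ALLOC][6-20 FREE]

Derivation:
Op 1: a = malloc(6) -> a = 0; heap: [0-5 ALLOC][6-20 FREE]
Op 2: b = malloc(4) -> b = 6; heap: [0-5 ALLOC][6-9 ALLOC][10-20 FREE]
Op 3: b = realloc(b, 10) -> b = 6; heap: [0-5 ALLOC][6-15 ALLOC][16-20 FREE]
Op 4: a = realloc(a, 6) -> a = 0; heap: [0-5 ALLOC][6-15 ALLOC][16-20 FREE]
Op 5: b = realloc(b, 2) -> b = 6; heap: [0-5 ALLOC][6-7 ALLOC][8-20 FREE]
Op 6: free(b) -> (freed b); heap: [0-5 ALLOC][6-20 FREE]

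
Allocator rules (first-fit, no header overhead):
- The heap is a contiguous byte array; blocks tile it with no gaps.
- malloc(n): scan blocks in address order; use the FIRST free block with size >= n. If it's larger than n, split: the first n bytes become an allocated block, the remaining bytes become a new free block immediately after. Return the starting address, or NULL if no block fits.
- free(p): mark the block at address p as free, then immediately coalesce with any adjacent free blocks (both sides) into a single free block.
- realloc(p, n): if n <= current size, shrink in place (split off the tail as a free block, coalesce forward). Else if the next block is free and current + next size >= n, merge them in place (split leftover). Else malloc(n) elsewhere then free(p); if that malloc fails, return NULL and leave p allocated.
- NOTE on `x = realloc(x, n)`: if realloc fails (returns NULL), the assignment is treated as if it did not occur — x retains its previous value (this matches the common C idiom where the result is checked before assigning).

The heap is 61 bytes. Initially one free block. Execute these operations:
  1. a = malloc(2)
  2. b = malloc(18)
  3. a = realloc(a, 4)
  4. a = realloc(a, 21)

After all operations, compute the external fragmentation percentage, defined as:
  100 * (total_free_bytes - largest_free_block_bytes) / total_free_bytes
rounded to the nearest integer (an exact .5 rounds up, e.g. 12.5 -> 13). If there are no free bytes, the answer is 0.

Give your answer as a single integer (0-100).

Answer: 9

Derivation:
Op 1: a = malloc(2) -> a = 0; heap: [0-1 ALLOC][2-60 FREE]
Op 2: b = malloc(18) -> b = 2; heap: [0-1 ALLOC][2-19 ALLOC][20-60 FREE]
Op 3: a = realloc(a, 4) -> a = 20; heap: [0-1 FREE][2-19 ALLOC][20-23 ALLOC][24-60 FREE]
Op 4: a = realloc(a, 21) -> a = 20; heap: [0-1 FREE][2-19 ALLOC][20-40 ALLOC][41-60 FREE]
Free blocks: [2 20] total_free=22 largest=20 -> 100*(22-20)/22 = 200/22 ≈ 9.091 -> rounds to 9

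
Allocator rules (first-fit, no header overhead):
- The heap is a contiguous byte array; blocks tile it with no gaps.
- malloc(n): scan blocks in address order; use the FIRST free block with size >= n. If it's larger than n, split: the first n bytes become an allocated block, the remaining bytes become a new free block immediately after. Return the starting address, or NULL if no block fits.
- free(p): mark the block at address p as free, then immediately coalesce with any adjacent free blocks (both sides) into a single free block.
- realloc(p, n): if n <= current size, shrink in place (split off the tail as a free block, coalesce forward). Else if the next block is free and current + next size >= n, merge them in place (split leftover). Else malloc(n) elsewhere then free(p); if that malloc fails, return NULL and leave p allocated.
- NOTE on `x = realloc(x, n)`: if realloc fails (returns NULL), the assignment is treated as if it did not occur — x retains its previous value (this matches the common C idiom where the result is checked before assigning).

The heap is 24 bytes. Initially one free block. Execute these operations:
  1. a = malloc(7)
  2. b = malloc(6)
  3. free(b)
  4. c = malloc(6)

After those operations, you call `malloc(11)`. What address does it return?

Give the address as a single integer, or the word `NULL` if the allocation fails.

Op 1: a = malloc(7) -> a = 0; heap: [0-6 ALLOC][7-23 FREE]
Op 2: b = malloc(6) -> b = 7; heap: [0-6 ALLOC][7-12 ALLOC][13-23 FREE]
Op 3: free(b) -> (freed b); heap: [0-6 ALLOC][7-23 FREE]
Op 4: c = malloc(6) -> c = 7; heap: [0-6 ALLOC][7-12 ALLOC][13-23 FREE]
malloc(11): first-fit scan over [0-6 ALLOC][7-12 ALLOC][13-23 FREE] -> 13

Answer: 13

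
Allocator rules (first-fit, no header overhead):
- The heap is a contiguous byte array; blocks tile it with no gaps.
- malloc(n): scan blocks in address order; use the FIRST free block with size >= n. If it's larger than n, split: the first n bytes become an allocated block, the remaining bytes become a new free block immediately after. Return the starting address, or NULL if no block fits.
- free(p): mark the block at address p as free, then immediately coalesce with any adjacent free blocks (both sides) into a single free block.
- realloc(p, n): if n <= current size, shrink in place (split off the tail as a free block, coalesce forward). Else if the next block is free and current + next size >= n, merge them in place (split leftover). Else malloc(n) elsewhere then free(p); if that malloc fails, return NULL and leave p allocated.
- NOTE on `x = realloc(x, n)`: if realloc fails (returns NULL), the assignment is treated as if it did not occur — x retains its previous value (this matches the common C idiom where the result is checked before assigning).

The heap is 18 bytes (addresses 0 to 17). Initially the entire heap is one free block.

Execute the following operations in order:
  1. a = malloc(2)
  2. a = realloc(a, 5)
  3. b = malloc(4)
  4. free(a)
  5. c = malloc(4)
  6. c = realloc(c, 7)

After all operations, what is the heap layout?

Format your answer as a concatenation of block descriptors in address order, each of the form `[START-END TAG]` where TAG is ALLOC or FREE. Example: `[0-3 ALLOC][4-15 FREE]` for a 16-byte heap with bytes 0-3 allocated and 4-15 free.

Answer: [0-4 FREE][5-8 ALLOC][9-15 ALLOC][16-17 FREE]

Derivation:
Op 1: a = malloc(2) -> a = 0; heap: [0-1 ALLOC][2-17 FREE]
Op 2: a = realloc(a, 5) -> a = 0; heap: [0-4 ALLOC][5-17 FREE]
Op 3: b = malloc(4) -> b = 5; heap: [0-4 ALLOC][5-8 ALLOC][9-17 FREE]
Op 4: free(a) -> (freed a); heap: [0-4 FREE][5-8 ALLOC][9-17 FREE]
Op 5: c = malloc(4) -> c = 0; heap: [0-3 ALLOC][4-4 FREE][5-8 ALLOC][9-17 FREE]
Op 6: c = realloc(c, 7) -> c = 9; heap: [0-4 FREE][5-8 ALLOC][9-15 ALLOC][16-17 FREE]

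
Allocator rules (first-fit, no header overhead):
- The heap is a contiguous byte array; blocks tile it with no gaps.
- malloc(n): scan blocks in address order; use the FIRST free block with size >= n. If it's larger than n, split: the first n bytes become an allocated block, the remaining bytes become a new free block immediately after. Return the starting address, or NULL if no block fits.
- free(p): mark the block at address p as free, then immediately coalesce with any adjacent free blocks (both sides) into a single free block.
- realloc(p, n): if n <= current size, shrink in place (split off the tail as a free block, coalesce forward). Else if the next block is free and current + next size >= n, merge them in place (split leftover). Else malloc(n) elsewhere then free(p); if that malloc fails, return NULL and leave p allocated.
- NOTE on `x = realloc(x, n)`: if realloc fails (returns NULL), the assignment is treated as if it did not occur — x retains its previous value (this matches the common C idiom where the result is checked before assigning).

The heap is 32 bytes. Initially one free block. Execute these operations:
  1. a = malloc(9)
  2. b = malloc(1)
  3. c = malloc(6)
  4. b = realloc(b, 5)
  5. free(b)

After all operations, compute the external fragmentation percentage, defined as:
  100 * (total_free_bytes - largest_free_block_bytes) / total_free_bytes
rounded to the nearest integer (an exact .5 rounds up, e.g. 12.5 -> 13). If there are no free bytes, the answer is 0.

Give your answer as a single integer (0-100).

Answer: 6

Derivation:
Op 1: a = malloc(9) -> a = 0; heap: [0-8 ALLOC][9-31 FREE]
Op 2: b = malloc(1) -> b = 9; heap: [0-8 ALLOC][9-9 ALLOC][10-31 FREE]
Op 3: c = malloc(6) -> c = 10; heap: [0-8 ALLOC][9-9 ALLOC][10-15 ALLOC][16-31 FREE]
Op 4: b = realloc(b, 5) -> b = 16; heap: [0-8 ALLOC][9-9 FREE][10-15 ALLOC][16-20 ALLOC][21-31 FREE]
Op 5: free(b) -> (freed b); heap: [0-8 ALLOC][9-9 FREE][10-15 ALLOC][16-31 FREE]
Free blocks: [1 16] total_free=17 largest=16 -> 100*(17-16)/17 = 100/17 ≈ 5.882 -> rounds to 6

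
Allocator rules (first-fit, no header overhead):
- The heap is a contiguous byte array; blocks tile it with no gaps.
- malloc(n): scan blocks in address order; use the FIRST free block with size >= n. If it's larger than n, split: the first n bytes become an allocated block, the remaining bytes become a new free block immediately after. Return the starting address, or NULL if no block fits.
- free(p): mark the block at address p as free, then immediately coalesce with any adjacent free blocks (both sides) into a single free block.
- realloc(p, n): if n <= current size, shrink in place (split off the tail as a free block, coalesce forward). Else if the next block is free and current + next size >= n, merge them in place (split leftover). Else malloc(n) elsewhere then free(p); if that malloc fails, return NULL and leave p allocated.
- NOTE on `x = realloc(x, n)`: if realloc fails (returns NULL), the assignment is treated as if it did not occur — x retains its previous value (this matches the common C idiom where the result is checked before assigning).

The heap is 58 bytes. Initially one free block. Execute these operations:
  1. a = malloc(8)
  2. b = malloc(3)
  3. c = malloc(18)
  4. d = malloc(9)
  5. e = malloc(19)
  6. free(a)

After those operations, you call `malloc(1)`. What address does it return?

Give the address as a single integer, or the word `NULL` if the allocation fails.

Op 1: a = malloc(8) -> a = 0; heap: [0-7 ALLOC][8-57 FREE]
Op 2: b = malloc(3) -> b = 8; heap: [0-7 ALLOC][8-10 ALLOC][11-57 FREE]
Op 3: c = malloc(18) -> c = 11; heap: [0-7 ALLOC][8-10 ALLOC][11-28 ALLOC][29-57 FREE]
Op 4: d = malloc(9) -> d = 29; heap: [0-7 ALLOC][8-10 ALLOC][11-28 ALLOC][29-37 ALLOC][38-57 FREE]
Op 5: e = malloc(19) -> e = 38; heap: [0-7 ALLOC][8-10 ALLOC][11-28 ALLOC][29-37 ALLOC][38-56 ALLOC][57-57 FREE]
Op 6: free(a) -> (freed a); heap: [0-7 FREE][8-10 ALLOC][11-28 ALLOC][29-37 ALLOC][38-56 ALLOC][57-57 FREE]
malloc(1): first-fit scan over [0-7 FREE][8-10 ALLOC][11-28 ALLOC][29-37 ALLOC][38-56 ALLOC][57-57 FREE] -> 0

Answer: 0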